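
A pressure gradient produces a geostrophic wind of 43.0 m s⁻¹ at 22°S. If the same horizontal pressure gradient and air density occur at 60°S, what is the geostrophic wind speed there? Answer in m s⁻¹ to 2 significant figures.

With the same pressure gradient and density, V_g ∝ 1/f ∝ 1/sin φ.
V₂ = V₁ · sin φ₁ / sin φ₂ = 43.0 × sin 22° / sin 60°
V₂ = 43.0 × 0.3746/0.8660 = 19 m s⁻¹

19 m s⁻¹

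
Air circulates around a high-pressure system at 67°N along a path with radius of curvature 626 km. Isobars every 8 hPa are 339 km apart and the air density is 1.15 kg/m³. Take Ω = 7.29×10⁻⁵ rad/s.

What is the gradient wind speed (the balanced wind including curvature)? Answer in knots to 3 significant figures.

Coriolis parameter at 67°N:
f = 2Ω sin φ = 2 × 7.29×10⁻⁵ × sin 67° = 1.34×10⁻⁴ s⁻¹
Pressure gradient: |∂P/∂n| = 800 Pa / 339000 m = 2.36×10⁻³ Pa/m
Geostrophic speed: V_g = |∂P/∂n|/(fρ) = 2.36×10⁻³/(1.34×10⁻⁴ × 1.15) = 15.3 m/s
Around a high, pressure-gradient force acts outward with centrifugal, so Coriolis balances both:
fV = (1/ρ)|∂P/∂n| + V²/R  →  V² − fR·V + fR·V_g = 0
With fR = 1.34×10⁻⁴ × 626×10³ m = 84.0 m/s:
V = [fR − √((fR)² − 4 fR V_g)]/2 = [84.0 − √(84.0² − 4×84.0×15.3)]/2 = 20.1 m/s
Supergeostrophic (V > V_g = 15.3 m/s), as expected around a high.
Converting: 20.1 m/s × 1.944 = 39.1 knots

39.1 knots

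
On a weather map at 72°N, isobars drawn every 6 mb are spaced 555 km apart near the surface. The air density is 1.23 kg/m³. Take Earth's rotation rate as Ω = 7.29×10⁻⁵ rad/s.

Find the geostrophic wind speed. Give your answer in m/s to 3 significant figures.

6.34 m/s

Coriolis parameter at 72°N:
f = 2Ω sin φ = 2 × 7.29×10⁻⁵ × sin 72° = 1.39×10⁻⁴ s⁻¹
Pressure gradient: |∂P/∂n| = 600 Pa / 555000 m = 1.08×10⁻³ Pa/m
Geostrophic balance (pressure-gradient force = Coriolis force):
V_g = (1/(fρ)) |∂P/∂n| = 1.08×10⁻³ / (1.39×10⁻⁴ × 1.23) = 6.34 m/s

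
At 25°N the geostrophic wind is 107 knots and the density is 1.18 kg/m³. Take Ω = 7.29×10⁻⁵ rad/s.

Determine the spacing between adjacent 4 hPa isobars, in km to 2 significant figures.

100 km

Coriolis parameter at 25°N:
f = 2Ω sin φ = 2 × 7.29×10⁻⁵ × sin 25° = 6.16×10⁻⁵ s⁻¹
Wind speed in SI: 107 knots = 55.0 m/s
Geostrophic balance rearranged: |∂P/∂n| = f ρ V_g
|∂P/∂n| = 6.16×10⁻⁵ × 1.18 × 55.0 = 4.00×10⁻³ Pa/m
Isobar spacing: Δn = ΔP/|∂P/∂n| = 400 Pa / 4.00×10⁻³ Pa/m = 99943 m ≈ 100 km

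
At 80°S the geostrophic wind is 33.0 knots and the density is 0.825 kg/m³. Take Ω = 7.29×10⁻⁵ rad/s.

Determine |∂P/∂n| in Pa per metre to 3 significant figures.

2.01×10⁻³ Pa/m

Coriolis parameter at 80°S:
f = 2Ω sin φ = 2 × 7.29×10⁻⁵ × sin 80° = 1.44×10⁻⁴ s⁻¹
Wind speed in SI: 33.0 knots = 17.0 m/s
Geostrophic balance rearranged: |∂P/∂n| = f ρ V_g
|∂P/∂n| = 1.44×10⁻⁴ × 0.825 × 17.0 = 2.01×10⁻³ Pa/m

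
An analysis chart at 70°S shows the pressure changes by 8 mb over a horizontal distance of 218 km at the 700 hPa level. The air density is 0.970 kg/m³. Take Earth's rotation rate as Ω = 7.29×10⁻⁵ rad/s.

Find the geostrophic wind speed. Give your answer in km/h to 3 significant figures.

99.4 km/h

Coriolis parameter at 70°S:
f = 2Ω sin φ = 2 × 7.29×10⁻⁵ × sin 70° = 1.37×10⁻⁴ s⁻¹
Pressure gradient: |∂P/∂n| = 800 Pa / 218000 m = 3.67×10⁻³ Pa/m
Geostrophic balance (pressure-gradient force = Coriolis force):
V_g = (1/(fρ)) |∂P/∂n| = 3.67×10⁻³ / (1.37×10⁻⁴ × 0.970) = 27.6 m/s
Converting: 27.6 m/s × 3.6 = 99.4 km/h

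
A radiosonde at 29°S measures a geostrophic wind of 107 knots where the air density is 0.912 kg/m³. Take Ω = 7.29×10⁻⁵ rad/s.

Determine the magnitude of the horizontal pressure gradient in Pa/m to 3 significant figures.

3.55×10⁻³ Pa/m

Coriolis parameter at 29°S:
f = 2Ω sin φ = 2 × 7.29×10⁻⁵ × sin 29° = 7.07×10⁻⁵ s⁻¹
Wind speed in SI: 107 knots = 55.0 m/s
Geostrophic balance rearranged: |∂P/∂n| = f ρ V_g
|∂P/∂n| = 7.07×10⁻⁵ × 0.912 × 55.0 = 3.55×10⁻³ Pa/m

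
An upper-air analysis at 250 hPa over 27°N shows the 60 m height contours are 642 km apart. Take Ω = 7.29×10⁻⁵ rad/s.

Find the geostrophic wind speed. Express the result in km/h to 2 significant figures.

50 km/h

Coriolis parameter at 27°N:
f = 2Ω sin φ = 2 × 7.29×10⁻⁵ × sin 27° = 6.62×10⁻⁵ s⁻¹
Height gradient: |∂Z/∂n| = 60 m / 642000 m = 9.35×10⁻⁵
On a pressure surface, geostrophic balance gives V_g = (g/f)|∂Z/∂n|:
V_g = 9.81 × 9.35×10⁻⁵ / 6.62×10⁻⁵ = 13.9 m/s
Converting: 13.9 m/s × 3.6 = 50 km/h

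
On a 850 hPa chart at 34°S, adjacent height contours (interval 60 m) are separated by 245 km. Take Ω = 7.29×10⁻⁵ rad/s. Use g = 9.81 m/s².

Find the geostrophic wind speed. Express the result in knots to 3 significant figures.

57.3 knots

Coriolis parameter at 34°S:
f = 2Ω sin φ = 2 × 7.29×10⁻⁵ × sin 34° = 8.15×10⁻⁵ s⁻¹
Height gradient: |∂Z/∂n| = 60 m / 245000 m = 2.45×10⁻⁴
On a pressure surface, geostrophic balance gives V_g = (g/f)|∂Z/∂n|:
V_g = 9.81 × 2.45×10⁻⁴ / 8.15×10⁻⁵ = 29.5 m/s
Converting: 29.5 m/s × 1.944 = 57.3 knots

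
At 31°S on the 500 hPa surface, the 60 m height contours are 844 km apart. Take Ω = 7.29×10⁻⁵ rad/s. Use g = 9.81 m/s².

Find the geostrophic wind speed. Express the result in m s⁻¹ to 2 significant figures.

9.3 m s⁻¹

Coriolis parameter at 31°S:
f = 2Ω sin φ = 2 × 7.29×10⁻⁵ × sin 31° = 7.51×10⁻⁵ s⁻¹
Height gradient: |∂Z/∂n| = 60 m / 844000 m = 7.11×10⁻⁵
On a pressure surface, geostrophic balance gives V_g = (g/f)|∂Z/∂n|:
V_g = 9.81 × 7.11×10⁻⁵ / 7.51×10⁻⁵ = 9.29 m/s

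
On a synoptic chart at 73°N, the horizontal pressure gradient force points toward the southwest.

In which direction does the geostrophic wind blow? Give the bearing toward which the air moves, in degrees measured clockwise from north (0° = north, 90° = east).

The pressure-gradient force points toward the southwest (bearing 225°).
Geostrophic balance: in the Northern Hemisphere the Coriolis force deflects motion to the right, so the geostrophic wind blows 90° to the right of the pressure-gradient force (low pressure on the left).
Rotating 225° by 90° clockwise gives 315° — the wind blows toward the northwest.

315°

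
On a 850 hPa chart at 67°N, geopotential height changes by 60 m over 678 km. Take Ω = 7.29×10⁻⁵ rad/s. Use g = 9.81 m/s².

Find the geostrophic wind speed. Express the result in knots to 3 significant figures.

12.6 knots

Coriolis parameter at 67°N:
f = 2Ω sin φ = 2 × 7.29×10⁻⁵ × sin 67° = 1.34×10⁻⁴ s⁻¹
Height gradient: |∂Z/∂n| = 60 m / 678000 m = 8.85×10⁻⁵
On a pressure surface, geostrophic balance gives V_g = (g/f)|∂Z/∂n|:
V_g = 9.81 × 8.85×10⁻⁵ / 1.34×10⁻⁴ = 6.47 m/s
Converting: 6.47 m/s × 1.944 = 12.6 knots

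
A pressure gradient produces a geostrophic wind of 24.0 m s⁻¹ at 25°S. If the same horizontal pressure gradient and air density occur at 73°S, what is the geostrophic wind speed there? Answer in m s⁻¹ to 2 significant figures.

11 m s⁻¹

With the same pressure gradient and density, V_g ∝ 1/f ∝ 1/sin φ.
V₂ = V₁ · sin φ₁ / sin φ₂ = 24.0 × sin 25° / sin 73°
V₂ = 24.0 × 0.4226/0.9563 = 11 m s⁻¹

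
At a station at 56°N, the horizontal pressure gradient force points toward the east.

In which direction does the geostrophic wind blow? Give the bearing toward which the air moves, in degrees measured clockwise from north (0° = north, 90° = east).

180°

The pressure-gradient force points toward the east (bearing 090°).
Geostrophic balance: in the Northern Hemisphere the Coriolis force deflects motion to the right, so the geostrophic wind blows 90° to the right of the pressure-gradient force (low pressure on the left).
Rotating 090° by 90° clockwise gives 180° — the wind blows toward the south.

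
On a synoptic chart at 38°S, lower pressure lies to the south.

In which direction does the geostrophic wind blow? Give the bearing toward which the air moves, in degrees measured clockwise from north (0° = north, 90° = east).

The pressure-gradient force points toward the south (bearing 180°).
Geostrophic balance: in the Southern Hemisphere the Coriolis force deflects motion to the left, so the geostrophic wind blows 90° to the left of the pressure-gradient force (low pressure on the right).
Rotating 180° by 90° counterclockwise gives 090° — the wind blows toward the east.

090°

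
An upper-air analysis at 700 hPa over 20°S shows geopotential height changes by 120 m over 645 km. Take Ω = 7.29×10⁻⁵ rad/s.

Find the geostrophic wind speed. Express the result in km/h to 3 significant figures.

132 km/h

Coriolis parameter at 20°S:
f = 2Ω sin φ = 2 × 7.29×10⁻⁵ × sin 20° = 4.99×10⁻⁵ s⁻¹
Height gradient: |∂Z/∂n| = 120 m / 645000 m = 1.86×10⁻⁴
On a pressure surface, geostrophic balance gives V_g = (g/f)|∂Z/∂n|:
V_g = 9.81 × 1.86×10⁻⁴ / 4.99×10⁻⁵ = 36.6 m/s
Converting: 36.6 m/s × 3.6 = 132 km/h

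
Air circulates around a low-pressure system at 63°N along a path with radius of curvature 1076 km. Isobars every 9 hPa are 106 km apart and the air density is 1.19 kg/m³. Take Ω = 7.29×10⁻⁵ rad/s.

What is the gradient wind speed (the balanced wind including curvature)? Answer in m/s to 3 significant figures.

Coriolis parameter at 63°N:
f = 2Ω sin φ = 2 × 7.29×10⁻⁵ × sin 63° = 1.30×10⁻⁴ s⁻¹
Pressure gradient: |∂P/∂n| = 900 Pa / 106000 m = 8.49×10⁻³ Pa/m
Geostrophic speed: V_g = |∂P/∂n|/(fρ) = 8.49×10⁻³/(1.30×10⁻⁴ × 1.19) = 54.9 m/s
Around a low, centrifugal force acts outward with Coriolis, so pressure-gradient force balances both:
(1/ρ)|∂P/∂n| = fV + V²/R  →  V² + fR·V − fR·V_g = 0
With fR = 1.30×10⁻⁴ × 1076×10³ m = 140 m/s:
V = [−fR + √((fR)² + 4 fR V_g)]/2 = [−140 + √(140² + 4×140×54.9)]/2 = 42.2 m/s
Subgeostrophic (V < V_g = 54.9 m/s), as expected around a low.

42.2 m/s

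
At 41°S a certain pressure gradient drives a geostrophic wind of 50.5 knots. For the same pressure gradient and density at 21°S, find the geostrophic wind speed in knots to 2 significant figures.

With the same pressure gradient and density, V_g ∝ 1/f ∝ 1/sin φ.
V₂ = V₁ · sin φ₁ / sin φ₂ = 50.5 × sin 41° / sin 21°
V₂ = 50.5 × 0.6561/0.3584 = 92 knots

92 knots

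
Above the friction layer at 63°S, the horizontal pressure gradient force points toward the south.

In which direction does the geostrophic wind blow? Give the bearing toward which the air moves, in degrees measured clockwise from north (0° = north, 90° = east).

090°

The pressure-gradient force points toward the south (bearing 180°).
Geostrophic balance: in the Southern Hemisphere the Coriolis force deflects motion to the left, so the geostrophic wind blows 90° to the left of the pressure-gradient force (low pressure on the right).
Rotating 180° by 90° counterclockwise gives 090° — the wind blows toward the east.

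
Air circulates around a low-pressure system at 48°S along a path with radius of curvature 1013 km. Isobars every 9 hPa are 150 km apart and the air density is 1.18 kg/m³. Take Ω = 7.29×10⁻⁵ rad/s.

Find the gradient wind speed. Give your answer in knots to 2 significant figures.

Coriolis parameter at 48°S:
f = 2Ω sin φ = 2 × 7.29×10⁻⁵ × sin 48° = 1.08×10⁻⁴ s⁻¹
Pressure gradient: |∂P/∂n| = 900 Pa / 150000 m = 6.00×10⁻³ Pa/m
Geostrophic speed: V_g = |∂P/∂n|/(fρ) = 6.00×10⁻³/(1.08×10⁻⁴ × 1.18) = 46.9 m/s
Around a low, centrifugal force acts outward with Coriolis, so pressure-gradient force balances both:
(1/ρ)|∂P/∂n| = fV + V²/R  →  V² + fR·V − fR·V_g = 0
With fR = 1.08×10⁻⁴ × 1013×10³ m = 110 m/s:
V = [−fR + √((fR)² + 4 fR V_g)]/2 = [−110 + √(110² + 4×110×46.9)]/2 = 35.5 m/s
Subgeostrophic (V < V_g = 46.9 m/s), as expected around a low.
Converting: 35.5 m/s × 1.944 = 69 knots

69 knots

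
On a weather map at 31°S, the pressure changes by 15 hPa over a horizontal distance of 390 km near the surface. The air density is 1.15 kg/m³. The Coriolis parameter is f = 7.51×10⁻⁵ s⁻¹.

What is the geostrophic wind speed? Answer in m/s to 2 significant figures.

45 m/s

Pressure gradient: |∂P/∂n| = 1500 Pa / 390000 m = 3.85×10⁻³ Pa/m
Geostrophic balance (pressure-gradient force = Coriolis force):
V_g = (1/(fρ)) |∂P/∂n| = 3.85×10⁻³ / (7.51×10⁻⁵ × 1.15) = 44.5 m/s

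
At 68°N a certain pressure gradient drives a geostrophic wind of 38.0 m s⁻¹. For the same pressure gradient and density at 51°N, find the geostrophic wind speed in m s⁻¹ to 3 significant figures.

With the same pressure gradient and density, V_g ∝ 1/f ∝ 1/sin φ.
V₂ = V₁ · sin φ₁ / sin φ₂ = 38.0 × sin 68° / sin 51°
V₂ = 38.0 × 0.9272/0.7771 = 45.3 m s⁻¹

45.3 m s⁻¹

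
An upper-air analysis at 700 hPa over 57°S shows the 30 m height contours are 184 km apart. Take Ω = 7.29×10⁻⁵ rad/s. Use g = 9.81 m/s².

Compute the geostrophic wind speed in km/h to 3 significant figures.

47.1 km/h

Coriolis parameter at 57°S:
f = 2Ω sin φ = 2 × 7.29×10⁻⁵ × sin 57° = 1.22×10⁻⁴ s⁻¹
Height gradient: |∂Z/∂n| = 30 m / 184000 m = 1.63×10⁻⁴
On a pressure surface, geostrophic balance gives V_g = (g/f)|∂Z/∂n|:
V_g = 9.81 × 1.63×10⁻⁴ / 1.22×10⁻⁴ = 13.1 m/s
Converting: 13.1 m/s × 3.6 = 47.1 km/h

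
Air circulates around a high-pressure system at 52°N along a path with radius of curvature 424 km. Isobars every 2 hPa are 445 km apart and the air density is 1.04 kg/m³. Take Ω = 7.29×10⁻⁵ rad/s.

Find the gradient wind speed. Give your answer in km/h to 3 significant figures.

Coriolis parameter at 52°N:
f = 2Ω sin φ = 2 × 7.29×10⁻⁵ × sin 52° = 1.15×10⁻⁴ s⁻¹
Pressure gradient: |∂P/∂n| = 200 Pa / 445000 m = 4.49×10⁻⁴ Pa/m
Geostrophic speed: V_g = |∂P/∂n|/(fρ) = 4.49×10⁻⁴/(1.15×10⁻⁴ × 1.04) = 3.76 m/s
Around a high, pressure-gradient force acts outward with centrifugal, so Coriolis balances both:
fV = (1/ρ)|∂P/∂n| + V²/R  →  V² − fR·V + fR·V_g = 0
With fR = 1.15×10⁻⁴ × 424×10³ m = 48.7 m/s:
V = [fR − √((fR)² − 4 fR V_g)]/2 = [48.7 − √(48.7² − 4×48.7×3.76)]/2 = 4.11 m/s
Supergeostrophic (V > V_g = 3.76 m/s), as expected around a high.
Converting: 4.11 m/s × 3.6 = 14.8 km/h

14.8 km/h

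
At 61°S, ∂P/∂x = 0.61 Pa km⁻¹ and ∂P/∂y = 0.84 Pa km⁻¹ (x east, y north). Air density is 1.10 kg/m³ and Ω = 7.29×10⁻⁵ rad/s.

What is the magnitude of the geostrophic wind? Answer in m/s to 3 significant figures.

Coriolis parameter at 61°S:
f = 2Ω sin φ = 2 × 7.29×10⁻⁵ × sin 61° = 1.28×10⁻⁴ s⁻¹
In the Southern Hemisphere f is negative: f = −1.28×10⁻⁴ s⁻¹.
Component geostrophic relations (x east, y north):
u_g = −(1/(fρ)) ∂P/∂y,  v_g = (1/(fρ)) ∂P/∂x
u_g = −(0.84×10⁻³)/(−1.28×10⁻⁴ × 1.10) = 5.99 m/s;  v_g = (0.61×10⁻³)/(−1.28×10⁻⁴ × 1.10) = −4.35 m/s
|V_g| = √(u_g² + v_g²) = 7.40 m/s

7.40 m/s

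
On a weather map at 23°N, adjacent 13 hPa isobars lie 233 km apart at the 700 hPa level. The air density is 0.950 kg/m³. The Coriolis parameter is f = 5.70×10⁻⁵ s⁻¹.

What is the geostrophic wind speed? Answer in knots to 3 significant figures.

Pressure gradient: |∂P/∂n| = 1300 Pa / 233000 m = 5.58×10⁻³ Pa/m
Geostrophic balance (pressure-gradient force = Coriolis force):
V_g = (1/(fρ)) |∂P/∂n| = 5.58×10⁻³ / (5.70×10⁻⁵ × 0.950) = 103 m/s
Converting: 103 m/s × 1.944 = 200 knots

200 knots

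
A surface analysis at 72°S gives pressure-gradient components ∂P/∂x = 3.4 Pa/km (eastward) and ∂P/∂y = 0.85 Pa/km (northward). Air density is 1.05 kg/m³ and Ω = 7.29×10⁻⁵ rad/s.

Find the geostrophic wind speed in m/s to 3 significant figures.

Coriolis parameter at 72°S:
f = 2Ω sin φ = 2 × 7.29×10⁻⁵ × sin 72° = 1.39×10⁻⁴ s⁻¹
In the Southern Hemisphere f is negative: f = −1.39×10⁻⁴ s⁻¹.
Component geostrophic relations (x east, y north):
u_g = −(1/(fρ)) ∂P/∂y,  v_g = (1/(fρ)) ∂P/∂x
u_g = −(0.85×10⁻³)/(−1.39×10⁻⁴ × 1.05) = 5.84 m/s;  v_g = (3.4×10⁻³)/(−1.39×10⁻⁴ × 1.05) = −23.4 m/s
|V_g| = √(u_g² + v_g²) = 24.1 m/s

24.1 m/s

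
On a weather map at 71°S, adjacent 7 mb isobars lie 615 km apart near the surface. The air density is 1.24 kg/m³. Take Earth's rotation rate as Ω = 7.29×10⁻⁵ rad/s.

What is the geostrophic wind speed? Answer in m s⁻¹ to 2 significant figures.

6.7 m s⁻¹

Coriolis parameter at 71°S:
f = 2Ω sin φ = 2 × 7.29×10⁻⁵ × sin 71° = 1.38×10⁻⁴ s⁻¹
Pressure gradient: |∂P/∂n| = 700 Pa / 615000 m = 1.14×10⁻³ Pa/m
Geostrophic balance (pressure-gradient force = Coriolis force):
V_g = (1/(fρ)) |∂P/∂n| = 1.14×10⁻³ / (1.38×10⁻⁴ × 1.24) = 6.66 m/s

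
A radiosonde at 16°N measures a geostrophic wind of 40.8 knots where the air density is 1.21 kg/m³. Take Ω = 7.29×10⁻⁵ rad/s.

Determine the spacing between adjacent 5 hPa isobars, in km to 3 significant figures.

490 km

Coriolis parameter at 16°N:
f = 2Ω sin φ = 2 × 7.29×10⁻⁵ × sin 16° = 4.02×10⁻⁵ s⁻¹
Wind speed in SI: 40.8 knots = 21.0 m/s
Geostrophic balance rearranged: |∂P/∂n| = f ρ V_g
|∂P/∂n| = 4.02×10⁻⁵ × 1.21 × 21.0 = 1.02×10⁻³ Pa/m
Isobar spacing: Δn = ΔP/|∂P/∂n| = 500 Pa / 1.02×10⁻³ Pa/m = 489881 m ≈ 490 km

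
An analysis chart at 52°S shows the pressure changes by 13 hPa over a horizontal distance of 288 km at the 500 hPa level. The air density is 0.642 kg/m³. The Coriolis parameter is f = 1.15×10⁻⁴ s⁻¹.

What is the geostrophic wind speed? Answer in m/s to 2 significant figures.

Pressure gradient: |∂P/∂n| = 1300 Pa / 288000 m = 4.51×10⁻³ Pa/m
Geostrophic balance (pressure-gradient force = Coriolis force):
V_g = (1/(fρ)) |∂P/∂n| = 4.51×10⁻³ / (1.15×10⁻⁴ × 0.642) = 61.1 m/s

61 m/s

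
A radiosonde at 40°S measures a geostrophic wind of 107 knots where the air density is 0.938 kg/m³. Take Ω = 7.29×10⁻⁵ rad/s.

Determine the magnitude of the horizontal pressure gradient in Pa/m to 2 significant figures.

4.8×10⁻³ Pa/m

Coriolis parameter at 40°S:
f = 2Ω sin φ = 2 × 7.29×10⁻⁵ × sin 40° = 9.37×10⁻⁵ s⁻¹
Wind speed in SI: 107 knots = 55.0 m/s
Geostrophic balance rearranged: |∂P/∂n| = f ρ V_g
|∂P/∂n| = 9.37×10⁻⁵ × 0.938 × 55.0 = 4.84×10⁻³ Pa/m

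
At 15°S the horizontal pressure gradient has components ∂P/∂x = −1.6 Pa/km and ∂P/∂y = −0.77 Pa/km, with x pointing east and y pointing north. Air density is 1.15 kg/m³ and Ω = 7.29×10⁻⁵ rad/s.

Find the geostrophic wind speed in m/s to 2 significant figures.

41 m/s

Coriolis parameter at 15°S:
f = 2Ω sin φ = 2 × 7.29×10⁻⁵ × sin 15° = 3.77×10⁻⁵ s⁻¹
In the Southern Hemisphere f is negative: f = −3.77×10⁻⁵ s⁻¹.
Component geostrophic relations (x east, y north):
u_g = −(1/(fρ)) ∂P/∂y,  v_g = (1/(fρ)) ∂P/∂x
u_g = −(−0.77×10⁻³)/(−3.77×10⁻⁵ × 1.15) = −17.7 m/s;  v_g = (−1.6×10⁻³)/(−3.77×10⁻⁵ × 1.15) = 36.9 m/s
|V_g| = √(u_g² + v_g²) = 40.9 m/s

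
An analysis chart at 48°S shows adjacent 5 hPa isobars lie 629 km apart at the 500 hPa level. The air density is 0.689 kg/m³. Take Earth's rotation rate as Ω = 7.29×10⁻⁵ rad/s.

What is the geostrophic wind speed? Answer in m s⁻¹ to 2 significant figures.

Coriolis parameter at 48°S:
f = 2Ω sin φ = 2 × 7.29×10⁻⁵ × sin 48° = 1.08×10⁻⁴ s⁻¹
Pressure gradient: |∂P/∂n| = 500 Pa / 629000 m = 7.95×10⁻⁴ Pa/m
Geostrophic balance (pressure-gradient force = Coriolis force):
V_g = (1/(fρ)) |∂P/∂n| = 7.95×10⁻⁴ / (1.08×10⁻⁴ × 0.689) = 10.6 m/s

11 m s⁻¹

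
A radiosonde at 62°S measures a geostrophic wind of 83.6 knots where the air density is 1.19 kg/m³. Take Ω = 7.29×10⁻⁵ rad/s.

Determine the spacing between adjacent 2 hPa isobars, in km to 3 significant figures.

30.4 km

Coriolis parameter at 62°S:
f = 2Ω sin φ = 2 × 7.29×10⁻⁵ × sin 62° = 1.29×10⁻⁴ s⁻¹
Wind speed in SI: 83.6 knots = 43.0 m/s
Geostrophic balance rearranged: |∂P/∂n| = f ρ V_g
|∂P/∂n| = 1.29×10⁻⁴ × 1.19 × 43.0 = 6.59×10⁻³ Pa/m
Isobar spacing: Δn = ΔP/|∂P/∂n| = 200 Pa / 6.59×10⁻³ Pa/m = 30356 m ≈ 30.4 km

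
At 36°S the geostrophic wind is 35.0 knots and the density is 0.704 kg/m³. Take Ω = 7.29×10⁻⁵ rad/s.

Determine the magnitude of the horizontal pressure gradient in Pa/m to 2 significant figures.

1.1×10⁻³ Pa/m

Coriolis parameter at 36°S:
f = 2Ω sin φ = 2 × 7.29×10⁻⁵ × sin 36° = 8.57×10⁻⁵ s⁻¹
Wind speed in SI: 35.0 knots = 18.0 m/s
Geostrophic balance rearranged: |∂P/∂n| = f ρ V_g
|∂P/∂n| = 8.57×10⁻⁵ × 0.704 × 18.0 = 1.09×10⁻³ Pa/m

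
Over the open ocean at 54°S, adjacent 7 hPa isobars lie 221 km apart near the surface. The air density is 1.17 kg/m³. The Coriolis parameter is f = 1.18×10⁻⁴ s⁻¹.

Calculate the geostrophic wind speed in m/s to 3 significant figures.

22.9 m/s

Pressure gradient: |∂P/∂n| = 700 Pa / 221000 m = 3.17×10⁻³ Pa/m
Geostrophic balance (pressure-gradient force = Coriolis force):
V_g = (1/(fρ)) |∂P/∂n| = 3.17×10⁻³ / (1.18×10⁻⁴ × 1.17) = 22.9 m/s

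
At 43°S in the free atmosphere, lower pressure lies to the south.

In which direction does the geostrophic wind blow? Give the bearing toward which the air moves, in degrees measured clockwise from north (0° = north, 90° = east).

090°

The pressure-gradient force points toward the south (bearing 180°).
Geostrophic balance: in the Southern Hemisphere the Coriolis force deflects motion to the left, so the geostrophic wind blows 90° to the left of the pressure-gradient force (low pressure on the right).
Rotating 180° by 90° counterclockwise gives 090° — the wind blows toward the east.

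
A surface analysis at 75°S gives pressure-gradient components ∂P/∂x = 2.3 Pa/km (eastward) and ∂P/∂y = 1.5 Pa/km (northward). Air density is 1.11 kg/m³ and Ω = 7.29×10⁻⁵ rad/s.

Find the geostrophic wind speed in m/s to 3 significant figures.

17.6 m/s

Coriolis parameter at 75°S:
f = 2Ω sin φ = 2 × 7.29×10⁻⁵ × sin 75° = 1.41×10⁻⁴ s⁻¹
In the Southern Hemisphere f is negative: f = −1.41×10⁻⁴ s⁻¹.
Component geostrophic relations (x east, y north):
u_g = −(1/(fρ)) ∂P/∂y,  v_g = (1/(fρ)) ∂P/∂x
u_g = −(1.5×10⁻³)/(−1.41×10⁻⁴ × 1.11) = 9.60 m/s;  v_g = (2.3×10⁻³)/(−1.41×10⁻⁴ × 1.11) = −14.7 m/s
|V_g| = √(u_g² + v_g²) = 17.6 m/s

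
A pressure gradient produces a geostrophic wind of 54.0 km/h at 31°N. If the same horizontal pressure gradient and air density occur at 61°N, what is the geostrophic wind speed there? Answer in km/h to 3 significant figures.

31.8 km/h

With the same pressure gradient and density, V_g ∝ 1/f ∝ 1/sin φ.
V₂ = V₁ · sin φ₁ / sin φ₂ = 54.0 × sin 31° / sin 61°
V₂ = 54.0 × 0.5150/0.8746 = 31.8 km/h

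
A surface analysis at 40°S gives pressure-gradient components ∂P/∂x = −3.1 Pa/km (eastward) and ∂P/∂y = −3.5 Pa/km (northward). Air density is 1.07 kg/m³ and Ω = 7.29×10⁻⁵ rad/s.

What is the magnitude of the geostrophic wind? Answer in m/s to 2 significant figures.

Coriolis parameter at 40°S:
f = 2Ω sin φ = 2 × 7.29×10⁻⁵ × sin 40° = 9.37×10⁻⁵ s⁻¹
In the Southern Hemisphere f is negative: f = −9.37×10⁻⁵ s⁻¹.
Component geostrophic relations (x east, y north):
u_g = −(1/(fρ)) ∂P/∂y,  v_g = (1/(fρ)) ∂P/∂x
u_g = −(−3.5×10⁻³)/(−9.37×10⁻⁵ × 1.07) = −34.9 m/s;  v_g = (−3.1×10⁻³)/(−9.37×10⁻⁵ × 1.07) = 30.9 m/s
|V_g| = √(u_g² + v_g²) = 46.6 m/s

47 m/s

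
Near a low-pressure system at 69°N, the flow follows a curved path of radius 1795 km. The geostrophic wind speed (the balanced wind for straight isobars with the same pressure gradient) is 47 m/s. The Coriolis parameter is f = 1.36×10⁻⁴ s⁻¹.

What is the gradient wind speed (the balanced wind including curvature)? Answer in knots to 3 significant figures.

Around a low, centrifugal force acts outward with Coriolis, so pressure-gradient force balances both:
(1/ρ)|∂P/∂n| = fV + V²/R  →  V² + fR·V − fR·V_g = 0
With fR = 1.36×10⁻⁴ × 1795×10³ m = 244 m/s:
V = [−fR + √((fR)² + 4 fR V_g)]/2 = [−244 + √(244² + 4×244×47)]/2 = 40.3 m/s
Subgeostrophic (V < V_g = 47 m/s), as expected around a low.
Converting: 40.3 m/s × 1.944 = 78.4 knots

78.4 knots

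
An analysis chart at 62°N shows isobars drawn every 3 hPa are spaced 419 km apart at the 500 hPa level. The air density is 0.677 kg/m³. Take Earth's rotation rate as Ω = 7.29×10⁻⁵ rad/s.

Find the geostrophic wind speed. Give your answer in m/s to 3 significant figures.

Coriolis parameter at 62°N:
f = 2Ω sin φ = 2 × 7.29×10⁻⁵ × sin 62° = 1.29×10⁻⁴ s⁻¹
Pressure gradient: |∂P/∂n| = 300 Pa / 419000 m = 7.16×10⁻⁴ Pa/m
Geostrophic balance (pressure-gradient force = Coriolis force):
V_g = (1/(fρ)) |∂P/∂n| = 7.16×10⁻⁴ / (1.29×10⁻⁴ × 0.677) = 8.22 m/s

8.22 m/s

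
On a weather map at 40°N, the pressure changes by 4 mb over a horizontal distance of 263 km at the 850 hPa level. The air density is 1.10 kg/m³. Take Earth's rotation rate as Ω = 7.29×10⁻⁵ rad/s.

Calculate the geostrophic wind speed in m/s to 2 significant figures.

Coriolis parameter at 40°N:
f = 2Ω sin φ = 2 × 7.29×10⁻⁵ × sin 40° = 9.37×10⁻⁵ s⁻¹
Pressure gradient: |∂P/∂n| = 400 Pa / 263000 m = 1.52×10⁻³ Pa/m
Geostrophic balance (pressure-gradient force = Coriolis force):
V_g = (1/(fρ)) |∂P/∂n| = 1.52×10⁻³ / (9.37×10⁻⁵ × 1.10) = 14.8 m/s

15 m/s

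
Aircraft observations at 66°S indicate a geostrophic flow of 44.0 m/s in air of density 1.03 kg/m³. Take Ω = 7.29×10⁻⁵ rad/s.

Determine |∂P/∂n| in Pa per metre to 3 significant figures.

6.04×10⁻³ Pa/m

Coriolis parameter at 66°S:
f = 2Ω sin φ = 2 × 7.29×10⁻⁵ × sin 66° = 1.33×10⁻⁴ s⁻¹
Geostrophic balance rearranged: |∂P/∂n| = f ρ V_g
|∂P/∂n| = 1.33×10⁻⁴ × 1.03 × 44.0 = 6.04×10⁻³ Pa/m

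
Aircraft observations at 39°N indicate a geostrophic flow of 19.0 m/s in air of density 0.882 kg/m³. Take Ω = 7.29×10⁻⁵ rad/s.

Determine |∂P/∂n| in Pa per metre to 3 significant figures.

Coriolis parameter at 39°N:
f = 2Ω sin φ = 2 × 7.29×10⁻⁵ × sin 39° = 9.18×10⁻⁵ s⁻¹
Geostrophic balance rearranged: |∂P/∂n| = f ρ V_g
|∂P/∂n| = 9.18×10⁻⁵ × 0.882 × 19.0 = 1.54×10⁻³ Pa/m

1.54×10⁻³ Pa/m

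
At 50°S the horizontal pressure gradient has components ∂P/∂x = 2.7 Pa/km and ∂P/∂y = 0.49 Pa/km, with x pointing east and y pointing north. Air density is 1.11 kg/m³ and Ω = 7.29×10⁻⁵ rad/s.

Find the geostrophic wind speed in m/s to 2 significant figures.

Coriolis parameter at 50°S:
f = 2Ω sin φ = 2 × 7.29×10⁻⁵ × sin 50° = 1.12×10⁻⁴ s⁻¹
In the Southern Hemisphere f is negative: f = −1.12×10⁻⁴ s⁻¹.
Component geostrophic relations (x east, y north):
u_g = −(1/(fρ)) ∂P/∂y,  v_g = (1/(fρ)) ∂P/∂x
u_g = −(0.49×10⁻³)/(−1.12×10⁻⁴ × 1.11) = 3.95 m/s;  v_g = (2.7×10⁻³)/(−1.12×10⁻⁴ × 1.11) = −21.8 m/s
|V_g| = √(u_g² + v_g²) = 22.1 m/s

22 m/s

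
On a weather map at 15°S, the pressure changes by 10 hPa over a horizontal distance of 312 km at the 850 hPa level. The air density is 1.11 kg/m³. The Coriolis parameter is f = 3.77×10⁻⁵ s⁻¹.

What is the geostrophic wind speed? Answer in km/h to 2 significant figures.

Pressure gradient: |∂P/∂n| = 1000 Pa / 312000 m = 3.21×10⁻³ Pa/m
Geostrophic balance (pressure-gradient force = Coriolis force):
V_g = (1/(fρ)) |∂P/∂n| = 3.21×10⁻³ / (3.77×10⁻⁵ × 1.11) = 76.6 m/s
Converting: 76.6 m/s × 3.6 = 280 km/h

280 km/h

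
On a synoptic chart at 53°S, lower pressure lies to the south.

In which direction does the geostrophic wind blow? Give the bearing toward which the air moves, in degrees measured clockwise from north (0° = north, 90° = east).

090°

The pressure-gradient force points toward the south (bearing 180°).
Geostrophic balance: in the Southern Hemisphere the Coriolis force deflects motion to the left, so the geostrophic wind blows 90° to the left of the pressure-gradient force (low pressure on the right).
Rotating 180° by 90° counterclockwise gives 090° — the wind blows toward the east.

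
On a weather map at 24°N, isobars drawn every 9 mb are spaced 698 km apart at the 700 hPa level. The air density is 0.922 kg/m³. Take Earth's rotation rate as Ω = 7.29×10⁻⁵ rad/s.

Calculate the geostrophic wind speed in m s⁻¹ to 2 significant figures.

24 m s⁻¹

Coriolis parameter at 24°N:
f = 2Ω sin φ = 2 × 7.29×10⁻⁵ × sin 24° = 5.93×10⁻⁵ s⁻¹
Pressure gradient: |∂P/∂n| = 900 Pa / 698000 m = 1.29×10⁻³ Pa/m
Geostrophic balance (pressure-gradient force = Coriolis force):
V_g = (1/(fρ)) |∂P/∂n| = 1.29×10⁻³ / (5.93×10⁻⁵ × 0.922) = 23.6 m/s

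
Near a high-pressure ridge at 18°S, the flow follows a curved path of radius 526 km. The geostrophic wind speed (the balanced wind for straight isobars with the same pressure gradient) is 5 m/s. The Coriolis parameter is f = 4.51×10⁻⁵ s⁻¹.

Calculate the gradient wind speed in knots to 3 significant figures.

13.9 knots

Around a high, pressure-gradient force acts outward with centrifugal, so Coriolis balances both:
fV = (1/ρ)|∂P/∂n| + V²/R  →  V² − fR·V + fR·V_g = 0
With fR = 4.51×10⁻⁵ × 526×10³ m = 23.7 m/s:
V = [fR − √((fR)² − 4 fR V_g)]/2 = [23.7 − √(23.7² − 4×23.7×5)]/2 = 7.16 m/s
Supergeostrophic (V > V_g = 5 m/s), as expected around a high.
Converting: 7.16 m/s × 1.944 = 13.9 knots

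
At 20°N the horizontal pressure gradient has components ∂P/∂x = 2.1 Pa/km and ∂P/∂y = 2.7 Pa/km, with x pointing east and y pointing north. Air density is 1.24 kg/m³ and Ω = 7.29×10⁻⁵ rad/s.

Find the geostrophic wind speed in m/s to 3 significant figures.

Coriolis parameter at 20°N:
f = 2Ω sin φ = 2 × 7.29×10⁻⁵ × sin 20° = 4.99×10⁻⁵ s⁻¹
Component geostrophic relations (x east, y north):
u_g = −(1/(fρ)) ∂P/∂y,  v_g = (1/(fρ)) ∂P/∂x
u_g = −(2.7×10⁻³)/(4.99×10⁻⁵ × 1.24) = −43.7 m/s;  v_g = (2.1×10⁻³)/(4.99×10⁻⁵ × 1.24) = 34.0 m/s
|V_g| = √(u_g² + v_g²) = 55.3 m/s

55.3 m/s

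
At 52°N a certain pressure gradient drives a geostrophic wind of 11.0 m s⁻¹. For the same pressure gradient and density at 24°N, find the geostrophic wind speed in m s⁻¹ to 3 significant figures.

21.3 m s⁻¹

With the same pressure gradient and density, V_g ∝ 1/f ∝ 1/sin φ.
V₂ = V₁ · sin φ₁ / sin φ₂ = 11.0 × sin 52° / sin 24°
V₂ = 11.0 × 0.7880/0.4067 = 21.3 m s⁻¹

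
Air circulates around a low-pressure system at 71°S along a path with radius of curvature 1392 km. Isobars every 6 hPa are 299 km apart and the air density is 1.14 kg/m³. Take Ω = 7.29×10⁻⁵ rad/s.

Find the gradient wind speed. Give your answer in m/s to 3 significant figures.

Coriolis parameter at 71°S:
f = 2Ω sin φ = 2 × 7.29×10⁻⁵ × sin 71° = 1.38×10⁻⁴ s⁻¹
Pressure gradient: |∂P/∂n| = 600 Pa / 299000 m = 2.01×10⁻³ Pa/m
Geostrophic speed: V_g = |∂P/∂n|/(fρ) = 2.01×10⁻³/(1.38×10⁻⁴ × 1.14) = 12.8 m/s
Around a low, centrifugal force acts outward with Coriolis, so pressure-gradient force balances both:
(1/ρ)|∂P/∂n| = fV + V²/R  →  V² + fR·V − fR·V_g = 0
With fR = 1.38×10⁻⁴ × 1392×10³ m = 192 m/s:
V = [−fR + √((fR)² + 4 fR V_g)]/2 = [−192 + √(192² + 4×192×12.8)]/2 = 12 m/s
Subgeostrophic (V < V_g = 12.8 m/s), as expected around a low.

12.0 m/s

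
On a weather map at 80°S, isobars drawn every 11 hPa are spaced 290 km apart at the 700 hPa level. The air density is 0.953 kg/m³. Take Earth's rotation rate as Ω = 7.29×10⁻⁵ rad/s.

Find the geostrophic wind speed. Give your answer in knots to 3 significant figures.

53.9 knots

Coriolis parameter at 80°S:
f = 2Ω sin φ = 2 × 7.29×10⁻⁵ × sin 80° = 1.44×10⁻⁴ s⁻¹
Pressure gradient: |∂P/∂n| = 1100 Pa / 290000 m = 3.79×10⁻³ Pa/m
Geostrophic balance (pressure-gradient force = Coriolis force):
V_g = (1/(fρ)) |∂P/∂n| = 3.79×10⁻³ / (1.44×10⁻⁴ × 0.953) = 27.7 m/s
Converting: 27.7 m/s × 1.944 = 53.9 knots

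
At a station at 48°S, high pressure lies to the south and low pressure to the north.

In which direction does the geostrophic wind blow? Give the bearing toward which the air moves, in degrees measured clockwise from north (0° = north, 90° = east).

270°

The pressure-gradient force points toward the north (bearing 000°).
Geostrophic balance: in the Southern Hemisphere the Coriolis force deflects motion to the left, so the geostrophic wind blows 90° to the left of the pressure-gradient force (low pressure on the right).
Rotating 000° by 90° counterclockwise gives 270° — the wind blows toward the west.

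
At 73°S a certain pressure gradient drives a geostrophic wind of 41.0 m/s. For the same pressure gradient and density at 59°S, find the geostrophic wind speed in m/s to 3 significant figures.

With the same pressure gradient and density, V_g ∝ 1/f ∝ 1/sin φ.
V₂ = V₁ · sin φ₁ / sin φ₂ = 41.0 × sin 73° / sin 59°
V₂ = 41.0 × 0.9563/0.8572 = 45.7 m/s

45.7 m/s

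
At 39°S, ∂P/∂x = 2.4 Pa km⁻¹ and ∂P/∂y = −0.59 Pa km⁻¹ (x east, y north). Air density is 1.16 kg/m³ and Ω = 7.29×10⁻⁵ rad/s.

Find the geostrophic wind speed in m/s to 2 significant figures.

23 m/s

Coriolis parameter at 39°S:
f = 2Ω sin φ = 2 × 7.29×10⁻⁵ × sin 39° = 9.18×10⁻⁵ s⁻¹
In the Southern Hemisphere f is negative: f = −9.18×10⁻⁵ s⁻¹.
Component geostrophic relations (x east, y north):
u_g = −(1/(fρ)) ∂P/∂y,  v_g = (1/(fρ)) ∂P/∂x
u_g = −(−0.59×10⁻³)/(−9.18×10⁻⁵ × 1.16) = −5.54 m/s;  v_g = (2.4×10⁻³)/(−9.18×10⁻⁵ × 1.16) = −22.5 m/s
|V_g| = √(u_g² + v_g²) = 23.2 m/s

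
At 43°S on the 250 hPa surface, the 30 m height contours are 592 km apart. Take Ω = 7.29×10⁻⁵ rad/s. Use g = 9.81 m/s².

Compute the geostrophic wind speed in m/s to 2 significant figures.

5.0 m/s

Coriolis parameter at 43°S:
f = 2Ω sin φ = 2 × 7.29×10⁻⁵ × sin 43° = 9.94×10⁻⁵ s⁻¹
Height gradient: |∂Z/∂n| = 30 m / 592000 m = 5.07×10⁻⁵
On a pressure surface, geostrophic balance gives V_g = (g/f)|∂Z/∂n|:
V_g = 9.81 × 5.07×10⁻⁵ / 9.94×10⁻⁵ = 5.00 m/s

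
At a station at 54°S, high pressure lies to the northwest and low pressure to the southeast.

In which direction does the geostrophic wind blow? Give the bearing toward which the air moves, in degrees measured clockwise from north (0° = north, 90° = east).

045°

The pressure-gradient force points toward the southeast (bearing 135°).
Geostrophic balance: in the Southern Hemisphere the Coriolis force deflects motion to the left, so the geostrophic wind blows 90° to the left of the pressure-gradient force (low pressure on the right).
Rotating 135° by 90° counterclockwise gives 045° — the wind blows toward the northeast.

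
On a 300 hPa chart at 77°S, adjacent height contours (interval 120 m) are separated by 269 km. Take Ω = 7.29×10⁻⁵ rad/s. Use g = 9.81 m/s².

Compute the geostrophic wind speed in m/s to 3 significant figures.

30.8 m/s

Coriolis parameter at 77°S:
f = 2Ω sin φ = 2 × 7.29×10⁻⁵ × sin 77° = 1.42×10⁻⁴ s⁻¹
Height gradient: |∂Z/∂n| = 120 m / 269000 m = 4.46×10⁻⁴
On a pressure surface, geostrophic balance gives V_g = (g/f)|∂Z/∂n|:
V_g = 9.81 × 4.46×10⁻⁴ / 1.42×10⁻⁴ = 30.8 m/s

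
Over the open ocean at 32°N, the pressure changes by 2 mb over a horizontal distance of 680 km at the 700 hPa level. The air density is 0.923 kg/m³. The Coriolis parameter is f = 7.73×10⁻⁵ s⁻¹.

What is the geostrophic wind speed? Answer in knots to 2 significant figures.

Pressure gradient: |∂P/∂n| = 200 Pa / 680000 m = 2.94×10⁻⁴ Pa/m
Geostrophic balance (pressure-gradient force = Coriolis force):
V_g = (1/(fρ)) |∂P/∂n| = 2.94×10⁻⁴ / (7.73×10⁻⁵ × 0.923) = 4.12 m/s
Converting: 4.12 m/s × 1.944 = 8.0 knots

8.0 knots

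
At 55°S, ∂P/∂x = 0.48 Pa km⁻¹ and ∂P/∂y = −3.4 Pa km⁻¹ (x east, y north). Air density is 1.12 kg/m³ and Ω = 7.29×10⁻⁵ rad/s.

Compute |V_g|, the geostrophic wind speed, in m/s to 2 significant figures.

Coriolis parameter at 55°S:
f = 2Ω sin φ = 2 × 7.29×10⁻⁵ × sin 55° = 1.19×10⁻⁴ s⁻¹
In the Southern Hemisphere f is negative: f = −1.19×10⁻⁴ s⁻¹.
Component geostrophic relations (x east, y north):
u_g = −(1/(fρ)) ∂P/∂y,  v_g = (1/(fρ)) ∂P/∂x
u_g = −(−3.4×10⁻³)/(−1.19×10⁻⁴ × 1.12) = −25.4 m/s;  v_g = (0.48×10⁻³)/(−1.19×10⁻⁴ × 1.12) = −3.59 m/s
|V_g| = √(u_g² + v_g²) = 25.7 m/s

26 m/s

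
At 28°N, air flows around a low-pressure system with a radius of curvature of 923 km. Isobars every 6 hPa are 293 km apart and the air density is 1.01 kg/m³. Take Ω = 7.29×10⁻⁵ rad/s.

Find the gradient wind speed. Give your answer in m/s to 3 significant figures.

Coriolis parameter at 28°N:
f = 2Ω sin φ = 2 × 7.29×10⁻⁵ × sin 28° = 6.84×10⁻⁵ s⁻¹
Pressure gradient: |∂P/∂n| = 600 Pa / 293000 m = 2.05×10⁻³ Pa/m
Geostrophic speed: V_g = |∂P/∂n|/(fρ) = 2.05×10⁻³/(6.84×10⁻⁵ × 1.01) = 29.6 m/s
Around a low, centrifugal force acts outward with Coriolis, so pressure-gradient force balances both:
(1/ρ)|∂P/∂n| = fV + V²/R  →  V² + fR·V − fR·V_g = 0
With fR = 6.84×10⁻⁵ × 923×10³ m = 63.2 m/s:
V = [−fR + √((fR)² + 4 fR V_g)]/2 = [−63.2 + √(63.2² + 4×63.2×29.6)]/2 = 22 m/s
Subgeostrophic (V < V_g = 29.6 m/s), as expected around a low.

22.0 m/s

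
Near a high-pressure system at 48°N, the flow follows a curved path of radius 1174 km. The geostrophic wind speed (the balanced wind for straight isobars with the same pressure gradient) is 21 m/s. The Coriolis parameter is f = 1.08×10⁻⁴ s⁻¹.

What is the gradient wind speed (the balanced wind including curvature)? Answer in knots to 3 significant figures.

51.6 knots

Around a high, pressure-gradient force acts outward with centrifugal, so Coriolis balances both:
fV = (1/ρ)|∂P/∂n| + V²/R  →  V² − fR·V + fR·V_g = 0
With fR = 1.08×10⁻⁴ × 1174×10³ m = 127 m/s:
V = [fR − √((fR)² − 4 fR V_g)]/2 = [127 − √(127² − 4×127×21)]/2 = 26.6 m/s
Supergeostrophic (V > V_g = 21 m/s), as expected around a high.
Converting: 26.6 m/s × 1.944 = 51.6 knots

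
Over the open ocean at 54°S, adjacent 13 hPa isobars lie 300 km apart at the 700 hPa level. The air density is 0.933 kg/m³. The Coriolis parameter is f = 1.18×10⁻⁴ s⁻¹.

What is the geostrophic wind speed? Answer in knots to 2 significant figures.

77 knots

Pressure gradient: |∂P/∂n| = 1300 Pa / 300000 m = 4.33×10⁻³ Pa/m
Geostrophic balance (pressure-gradient force = Coriolis force):
V_g = (1/(fρ)) |∂P/∂n| = 4.33×10⁻³ / (1.18×10⁻⁴ × 0.933) = 39.4 m/s
Converting: 39.4 m/s × 1.944 = 77 knots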